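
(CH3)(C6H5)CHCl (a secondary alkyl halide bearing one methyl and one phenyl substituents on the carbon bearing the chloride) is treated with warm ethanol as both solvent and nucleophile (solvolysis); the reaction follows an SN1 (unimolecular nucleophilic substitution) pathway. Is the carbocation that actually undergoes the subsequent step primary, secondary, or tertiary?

secondary

Step 1: The C–Cl bond breaks with both electrons going to the chloride; Cl⁻ leaves and a secondary carbocation remains.
No single 1,2-shift to an adjacent carbon would give a more-substituted cation, so no rearrangement occurs.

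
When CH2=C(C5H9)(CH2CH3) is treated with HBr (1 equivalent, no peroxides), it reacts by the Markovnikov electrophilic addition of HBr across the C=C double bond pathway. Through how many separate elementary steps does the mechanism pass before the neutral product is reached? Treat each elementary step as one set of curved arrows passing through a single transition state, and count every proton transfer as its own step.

Step 1: Protonation of the alkene by HBr: the π bond acts as the nucleophile and picks up H⁺, giving the more stable (Markovnikov) tertiary carbocation. The H–Br bond breaks heterolytically, releasing Br⁻.
(No 1,2-shift: no single shift to an adjacent carbon would give a more stable cation.)
Step 2: Br⁻ captures the cation: a lone pair on Br⁻ fills the empty p orbital, producing the alkyl halide product.
Total: 2 elementary steps.

2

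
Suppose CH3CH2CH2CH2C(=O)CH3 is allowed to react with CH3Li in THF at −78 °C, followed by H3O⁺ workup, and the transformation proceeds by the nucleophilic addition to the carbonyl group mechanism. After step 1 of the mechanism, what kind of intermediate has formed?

Step 1: the carbanion-like carbon of CH3Li attacks the sp² carbonyl carbon; the C=O π bond breaks and the electrons end up as a lone pair on the alkoxide oxygen of the tetrahedral intermediate.
After step 1 the species present is a tetrahedral alkoxide intermediate.

tetrahedral alkoxide intermediate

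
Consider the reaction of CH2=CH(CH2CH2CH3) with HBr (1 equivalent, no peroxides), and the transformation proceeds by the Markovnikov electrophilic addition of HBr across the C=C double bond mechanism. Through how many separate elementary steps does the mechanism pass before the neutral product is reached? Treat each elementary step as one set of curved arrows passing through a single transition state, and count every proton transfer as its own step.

2

Step 1: Protonation of the alkene by HBr: the π bond acts as the nucleophile and picks up H⁺, giving the more stable (Markovnikov) secondary carbocation. The H–Br bond breaks heterolytically, releasing Br⁻.
(No 1,2-shift: no single shift to an adjacent carbon would give a more stable cation.)
Step 2: The Br⁻ anion donates a lone pair to the carbocation, forming the new C–Br σ-bond and giving the neutral alkyl halide.
Total: 2 elementary steps.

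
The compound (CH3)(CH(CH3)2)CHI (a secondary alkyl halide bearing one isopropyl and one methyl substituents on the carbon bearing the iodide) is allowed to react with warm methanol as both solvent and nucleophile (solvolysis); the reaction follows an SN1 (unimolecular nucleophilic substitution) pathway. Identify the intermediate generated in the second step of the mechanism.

tertiary carbocation

Step 1: The C–I bond breaks with both electrons going to the iodide; I⁻ leaves and a secondary carbocation remains.
Step 2: A hydride (H with its bonding pair) migrates from the adjacent isopropyl carbon to the cationic centre — a 1,2-hydride shift — upgrading the secondary cation to a tertiary one.
After step 2 the species present is a tertiary carbocation.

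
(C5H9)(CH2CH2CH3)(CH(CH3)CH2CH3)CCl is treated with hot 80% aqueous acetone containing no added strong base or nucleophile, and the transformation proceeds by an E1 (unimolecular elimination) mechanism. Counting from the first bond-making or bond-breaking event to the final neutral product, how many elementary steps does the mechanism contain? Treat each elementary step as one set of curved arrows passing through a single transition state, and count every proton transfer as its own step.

Step 1: The C–Cl bond breaks with both electrons going to the chloride; Cl⁻ leaves and a tertiary carbocation remains.
(No 1,2-shift: no single shift to an adjacent carbon would give a more stable cation.)
Step 2: Loss of a β-proton to a water molecule of the solvent: the C–H bonding pair collapses toward the cationic carbon to form the C=C π bond, yielding the alkene.
Total: 2 elementary steps.

2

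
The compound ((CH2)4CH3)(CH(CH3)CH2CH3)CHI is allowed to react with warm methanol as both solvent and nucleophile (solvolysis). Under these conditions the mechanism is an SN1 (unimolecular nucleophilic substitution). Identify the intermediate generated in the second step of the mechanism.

tertiary carbocation

Step 1: Rate-determining heterolysis of the C–I bond gives I⁻ and a secondary carbocation.
Step 2: A 1,2-hydride shift from the adjacent sec-butyl carbon moves the positive charge from the secondary centre to an adjacent carbon, generating a more stable tertiary carbocation.
After step 2 the species present is a tertiary carbocation.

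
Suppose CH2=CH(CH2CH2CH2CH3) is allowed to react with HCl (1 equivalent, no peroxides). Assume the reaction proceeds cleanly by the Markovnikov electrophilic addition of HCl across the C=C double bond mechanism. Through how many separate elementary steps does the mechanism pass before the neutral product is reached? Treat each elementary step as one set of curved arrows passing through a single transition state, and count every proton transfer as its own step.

2

Step 1: Electrophilic addition begins with the π(C=C) electrons forming a bond to the proton of HCl. Following Markovnikov's rule, the resulting cation is secondary. The H–Cl bond breaks heterolytically, releasing Cl⁻.
(No 1,2-shift: no single shift to an adjacent carbon would give a more stable cation.)
Step 2: Cl⁻ captures the cation: a lone pair on Cl⁻ fills the empty p orbital, producing the alkyl halide product.
Total: 2 elementary steps.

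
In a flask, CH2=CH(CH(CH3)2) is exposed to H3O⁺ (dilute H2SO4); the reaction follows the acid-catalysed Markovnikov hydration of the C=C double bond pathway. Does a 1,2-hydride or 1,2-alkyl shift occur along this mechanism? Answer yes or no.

yes

The first-formed carbocation is secondary.
The adjacent isopropyl carbon already bears 2 other carbon substituents and has a hydrogen to migrate; after a 1,2-hydride shift from that carbon the positive charge sits on a tertiary centre.
Tertiary is more stable than secondary, so the shift occurs.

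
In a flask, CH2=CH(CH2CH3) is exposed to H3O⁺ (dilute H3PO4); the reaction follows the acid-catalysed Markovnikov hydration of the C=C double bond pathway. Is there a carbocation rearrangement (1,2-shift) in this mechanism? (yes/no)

The first-formed carbocation is secondary.
No single 1,2-shift to an adjacent carbon would produce a more-substituted cation than the one already present, so no rearrangement occurs.

no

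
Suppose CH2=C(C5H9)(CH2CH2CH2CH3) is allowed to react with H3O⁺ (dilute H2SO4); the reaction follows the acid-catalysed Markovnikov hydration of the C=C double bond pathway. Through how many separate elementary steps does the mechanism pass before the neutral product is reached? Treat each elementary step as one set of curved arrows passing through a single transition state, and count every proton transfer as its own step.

3

Step 1: The π electrons of the C=C bond attack a proton of H3O⁺; Markovnikov addition places the new C–H on the less-substituted alkene carbon, so the positive charge ends up on the more-substituted carbon — a tertiary carbocation. H2O is released.
(No 1,2-shift: no single shift to an adjacent carbon would give a more stable cation.)
Step 2: A lone pair on the oxygen of H2O attacks the carbocation, forming a C–O bond and an oxonium ion (a protonated alcohol).
Step 3: Proton transfer from the O–H of the oxonium ion to H2O completes the catalytic cycle and yields the alcohol.
Total: 3 elementary steps.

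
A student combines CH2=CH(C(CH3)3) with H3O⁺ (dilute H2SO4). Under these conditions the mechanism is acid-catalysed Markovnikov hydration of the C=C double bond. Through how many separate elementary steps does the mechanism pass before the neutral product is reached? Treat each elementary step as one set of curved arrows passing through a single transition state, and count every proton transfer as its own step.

Step 1: Protonation of the alkene by H3O⁺: the π bond acts as the nucleophile and picks up H⁺, giving the more stable (Markovnikov) secondary carbocation. H2O is released.
Step 2: A methyl group with its bonding pair migrates from the adjacent tert-butyl carbon to the cationic centre — a 1,2-methyl shift — upgrading the secondary cation to a tertiary one.
Step 3: A lone pair on the oxygen of H2O attacks the carbocation, forming a C–O bond and an oxonium ion (a protonated alcohol).
Step 4: H2O removes a proton from the oxonium oxygen, regenerating H3O⁺ and giving the neutral alcohol.
Total: 4 elementary steps.

4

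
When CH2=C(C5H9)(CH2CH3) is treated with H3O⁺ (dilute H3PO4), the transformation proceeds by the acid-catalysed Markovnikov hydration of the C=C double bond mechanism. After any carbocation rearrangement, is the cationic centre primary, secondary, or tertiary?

tertiary

Step 1: Protonation of the alkene by H3O⁺: the π bond acts as the nucleophile and picks up H⁺, giving the more stable (Markovnikov) tertiary carbocation. H2O is released.
No single 1,2-shift to an adjacent carbon would give a more-substituted cation, so no rearrangement occurs.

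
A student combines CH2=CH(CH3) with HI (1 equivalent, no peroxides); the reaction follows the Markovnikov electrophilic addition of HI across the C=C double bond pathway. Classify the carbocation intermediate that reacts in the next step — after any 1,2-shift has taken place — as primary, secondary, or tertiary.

secondary

Step 1: The π electrons of the C=C bond attack a proton of HI; Markovnikov addition places the new C–H on the less-substituted alkene carbon, so the positive charge ends up on the more-substituted carbon — a secondary carbocation. The H–I bond breaks heterolytically, releasing I⁻.
No single 1,2-shift to an adjacent carbon would give a more-substituted cation, so no rearrangement occurs.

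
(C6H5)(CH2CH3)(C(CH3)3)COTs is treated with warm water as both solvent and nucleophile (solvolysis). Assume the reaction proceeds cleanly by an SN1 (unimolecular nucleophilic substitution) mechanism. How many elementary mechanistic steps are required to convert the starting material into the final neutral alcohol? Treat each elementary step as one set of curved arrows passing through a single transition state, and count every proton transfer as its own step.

3

Step 1: The C–O bond breaks with both electrons going to the tosylate; TsO⁻ leaves and a tertiary carbocation remains.
(No 1,2-shift: no single shift to an adjacent carbon would give a more stable cation.)
Step 2: A lone pair on the oxygen of H2O attacks the carbocation, forming a new C–O σ-bond and an oxonium ion.
Step 3: A second solvent molecule removes the proton on oxygen, giving the neutral alcohol product.
Total: 3 elementary steps.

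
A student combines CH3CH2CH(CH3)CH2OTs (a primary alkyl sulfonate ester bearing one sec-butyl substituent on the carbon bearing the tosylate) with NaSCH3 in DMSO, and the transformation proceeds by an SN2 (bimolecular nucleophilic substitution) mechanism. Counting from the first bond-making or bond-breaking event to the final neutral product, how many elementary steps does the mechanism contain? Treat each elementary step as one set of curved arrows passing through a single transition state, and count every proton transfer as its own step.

1

Step 1: Backside attack by CH3S⁻ on the carbon bearing the tosylate: the new C–S bond forms as the C–O bond breaks, with Walden inversion at carbon.
Total: 1 elementary step.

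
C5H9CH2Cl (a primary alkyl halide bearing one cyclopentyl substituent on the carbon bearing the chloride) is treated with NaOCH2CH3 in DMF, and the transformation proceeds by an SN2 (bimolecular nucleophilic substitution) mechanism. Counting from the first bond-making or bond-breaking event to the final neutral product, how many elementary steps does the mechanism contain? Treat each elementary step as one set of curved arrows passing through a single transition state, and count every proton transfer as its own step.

Step 1: The ethoxide nucleophile donates a lone pair from O to the α-carbon in a backside attack; simultaneously the C–Cl σ-bond breaks and both of its electrons leave with Cl⁻. One concerted step with inversion of configuration.
Total: 1 elementary step.

1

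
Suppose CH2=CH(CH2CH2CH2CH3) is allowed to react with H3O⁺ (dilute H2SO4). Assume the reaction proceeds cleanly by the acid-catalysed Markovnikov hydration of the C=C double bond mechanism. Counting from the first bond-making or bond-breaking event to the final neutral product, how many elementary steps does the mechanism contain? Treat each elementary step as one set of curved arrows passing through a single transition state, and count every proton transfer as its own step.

3

Step 1: Electrophilic addition begins with the π(C=C) electrons forming a bond to the proton of H3O⁺. Following Markovnikov's rule, the resulting cation is secondary. H2O is released.
(No 1,2-shift: no single shift to an adjacent carbon would give a more stable cation.)
Step 2: Nucleophilic capture of the cation by H2O produces the protonated alcohol (an oxonium ion).
Step 3: H2O removes a proton from the oxonium oxygen, regenerating H3O⁺ and giving the neutral alcohol.
Total: 3 elementary steps.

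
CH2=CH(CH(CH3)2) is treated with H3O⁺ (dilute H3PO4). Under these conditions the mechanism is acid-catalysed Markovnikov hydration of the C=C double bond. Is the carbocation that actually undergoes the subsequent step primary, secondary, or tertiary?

Step 1: The π electrons of the C=C bond attack a proton of H3O⁺; Markovnikov addition places the new C–H on the less-substituted alkene carbon, so the positive charge ends up on the more-substituted carbon — a secondary carbocation. H2O is released.
Step 2: A hydride (H with its bonding pair) migrates from the adjacent isopropyl carbon to the cationic centre — a 1,2-hydride shift — upgrading the secondary cation to a tertiary one.
The cation rearranges from secondary to tertiary via a 1,2-hydride shift from the adjacent isopropyl carbon; the tertiary cation is what reacts next.

tertiary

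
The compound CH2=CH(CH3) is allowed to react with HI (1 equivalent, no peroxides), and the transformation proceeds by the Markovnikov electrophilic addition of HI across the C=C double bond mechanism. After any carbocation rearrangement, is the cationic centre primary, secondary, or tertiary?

Step 1: Electrophilic addition begins with the π(C=C) electrons forming a bond to the proton of HI. Following Markovnikov's rule, the resulting cation is secondary. The H–I bond breaks heterolytically, releasing I⁻.
No single 1,2-shift to an adjacent carbon would give a more-substituted cation, so no rearrangement occurs.

secondary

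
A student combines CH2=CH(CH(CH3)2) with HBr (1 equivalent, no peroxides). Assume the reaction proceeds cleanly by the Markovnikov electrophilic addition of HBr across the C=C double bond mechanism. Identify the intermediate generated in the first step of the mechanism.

Step 1: The π electrons of the C=C bond attack a proton of HBr; Markovnikov addition places the new C–H on the less-substituted alkene carbon, so the positive charge ends up on the more-substituted carbon — a secondary carbocation. The H–Br bond breaks heterolytically, releasing Br⁻.
After step 1 the species present is a secondary carbocation.

secondary carbocation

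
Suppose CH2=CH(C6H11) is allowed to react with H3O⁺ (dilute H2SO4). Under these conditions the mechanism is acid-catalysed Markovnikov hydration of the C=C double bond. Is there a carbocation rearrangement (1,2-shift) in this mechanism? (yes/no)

The first-formed carbocation is secondary.
The adjacent cyclohexyl carbon already bears 2 other carbon substituents and has a hydrogen to migrate; after a 1,2-hydride shift from that carbon the positive charge sits on a tertiary centre.
Tertiary is more stable than secondary, so the shift occurs.

yes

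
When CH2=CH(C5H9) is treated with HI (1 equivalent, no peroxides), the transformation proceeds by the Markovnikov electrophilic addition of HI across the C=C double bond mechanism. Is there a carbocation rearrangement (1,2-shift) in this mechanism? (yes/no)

yes

The first-formed carbocation is secondary.
The adjacent cyclopentyl carbon already bears 2 other carbon substituents and has a hydrogen to migrate; after a 1,2-hydride shift from that carbon the positive charge sits on a tertiary centre.
Tertiary is more stable than secondary, so the shift occurs.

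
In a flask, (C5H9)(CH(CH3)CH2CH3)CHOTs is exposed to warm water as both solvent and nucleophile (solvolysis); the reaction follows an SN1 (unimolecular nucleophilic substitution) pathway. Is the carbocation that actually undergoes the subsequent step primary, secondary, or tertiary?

tertiary

Step 1: Ionisation: the C–O σ-bond cleaves heterolytically; both bonding electrons depart with TsO⁻, leaving a secondary carbocation at the α-carbon.
Step 2: A 1,2-hydride shift from the adjacent sec-butyl carbon moves the positive charge from the secondary centre to an adjacent carbon, generating a more stable tertiary carbocation.
The cation rearranges from secondary to tertiary via a 1,2-hydride shift from the adjacent sec-butyl carbon; the tertiary cation is what reacts next.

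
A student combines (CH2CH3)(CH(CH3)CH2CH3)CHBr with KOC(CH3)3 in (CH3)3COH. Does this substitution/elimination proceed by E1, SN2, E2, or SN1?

Conditions: a strong/bulky base with a secondary substrate bearing a β-hydrogen.
These conditions are the textbook signature of the E2 pathway.
A strong (often hindered) base removes a β-H in concert with loss of the leaving group — bimolecular elimination.

E2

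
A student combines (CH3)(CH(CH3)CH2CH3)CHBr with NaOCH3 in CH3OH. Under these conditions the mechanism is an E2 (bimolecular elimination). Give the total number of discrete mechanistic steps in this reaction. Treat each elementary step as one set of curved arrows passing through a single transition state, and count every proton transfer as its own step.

1

Step 1: Concerted anti-periplanar elimination: CH3O⁻ abstracts a β-H while Br⁻ leaves, and the C–H electrons become the new C=C π bond — all in a single transition state.
Total: 1 elementary step.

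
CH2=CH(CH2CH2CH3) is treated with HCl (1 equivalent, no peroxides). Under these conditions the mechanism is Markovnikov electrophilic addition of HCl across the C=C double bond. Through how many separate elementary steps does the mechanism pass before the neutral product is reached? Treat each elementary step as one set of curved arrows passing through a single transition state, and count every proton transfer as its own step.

2

Step 1: Protonation of the alkene by HCl: the π bond acts as the nucleophile and picks up H⁺, giving the more stable (Markovnikov) secondary carbocation. The H–Cl bond breaks heterolytically, releasing Cl⁻.
(No 1,2-shift: no single shift to an adjacent carbon would give a more stable cation.)
Step 2: Nucleophilic attack by Cl⁻ on the carbocation completes the addition, giving R–Cl.
Total: 2 elementary steps.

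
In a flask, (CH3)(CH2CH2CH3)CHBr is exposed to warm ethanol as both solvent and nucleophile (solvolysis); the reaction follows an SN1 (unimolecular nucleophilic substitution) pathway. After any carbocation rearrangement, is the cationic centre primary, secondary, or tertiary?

secondary

Step 1: Unassisted departure of Br⁻ (taking the C–Br bonding pair) generates a secondary carbocation.
No single 1,2-shift to an adjacent carbon would give a more-substituted cation, so no rearrangement occurs.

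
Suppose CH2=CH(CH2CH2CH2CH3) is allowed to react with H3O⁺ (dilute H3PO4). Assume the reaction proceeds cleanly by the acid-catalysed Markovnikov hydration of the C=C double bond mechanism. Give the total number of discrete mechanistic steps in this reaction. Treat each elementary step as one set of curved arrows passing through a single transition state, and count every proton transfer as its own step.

Step 1: Protonation of the alkene by H3O⁺: the π bond acts as the nucleophile and picks up H⁺, giving the more stable (Markovnikov) secondary carbocation. H2O is released.
(No 1,2-shift: no single shift to an adjacent carbon would give a more stable cation.)
Step 2: Nucleophilic capture of the cation by H2O produces the protonated alcohol (an oxonium ion).
Step 3: Deprotonation of the oxonium ion by a water molecule delivers the neutral alcohol and regenerates the acid catalyst.
Total: 3 elementary steps.

3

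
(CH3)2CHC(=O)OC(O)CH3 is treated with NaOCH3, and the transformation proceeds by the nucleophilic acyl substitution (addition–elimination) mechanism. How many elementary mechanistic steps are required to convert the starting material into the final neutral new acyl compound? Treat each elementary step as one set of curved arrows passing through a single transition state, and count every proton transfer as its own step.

2

Step 1: Nucleophilic addition of CH3O⁻ to the acyl carbon breaks the π(C=O) bond and yields a tetrahedral, anionic intermediate.
Step 2: An oxygen lone pair re-forms the C=O π bond as the C–O σ-bond breaks; CH3CO2⁻ is expelled.
Total: 2 elementary steps.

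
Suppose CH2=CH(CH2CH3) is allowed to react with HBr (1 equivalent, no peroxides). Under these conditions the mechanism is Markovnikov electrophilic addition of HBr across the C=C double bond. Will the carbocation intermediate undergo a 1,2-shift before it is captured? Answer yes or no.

The first-formed carbocation is secondary.
No single 1,2-shift to an adjacent carbon would produce a more-substituted cation than the one already present, so no rearrangement occurs.

no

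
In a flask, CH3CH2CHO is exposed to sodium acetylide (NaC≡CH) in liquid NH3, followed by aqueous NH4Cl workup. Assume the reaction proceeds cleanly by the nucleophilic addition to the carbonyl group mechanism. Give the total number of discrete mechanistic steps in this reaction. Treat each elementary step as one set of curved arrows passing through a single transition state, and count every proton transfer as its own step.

Step 1: Nucleophilic addition: HC≡C⁻ adds to the carbonyl carbon, pushing the π(C=O) electron pair onto oxygen and giving a tetrahedral alkoxide.
Step 2: The alkoxide picks up a proton during aqueous NH4Cl workup to yield a propargyl alcohol.
Total: 2 elementary steps.

2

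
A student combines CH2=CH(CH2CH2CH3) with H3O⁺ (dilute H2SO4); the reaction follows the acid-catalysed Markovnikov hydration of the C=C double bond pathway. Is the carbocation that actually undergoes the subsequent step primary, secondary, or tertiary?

secondary

Step 1: Protonation of the alkene by H3O⁺: the π bond acts as the nucleophile and picks up H⁺, giving the more stable (Markovnikov) secondary carbocation. H2O is released.
No single 1,2-shift to an adjacent carbon would give a more-substituted cation, so no rearrangement occurs.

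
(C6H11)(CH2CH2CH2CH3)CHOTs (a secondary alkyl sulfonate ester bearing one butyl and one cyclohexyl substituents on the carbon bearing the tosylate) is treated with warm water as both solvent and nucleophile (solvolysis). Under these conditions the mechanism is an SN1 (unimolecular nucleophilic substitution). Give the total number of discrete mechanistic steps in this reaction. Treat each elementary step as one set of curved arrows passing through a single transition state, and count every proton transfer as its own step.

4

Step 1: Rate-determining heterolysis of the C–O bond gives TsO⁻ and a secondary carbocation.
Step 2: Carbocation rearrangement: a 1,2-hydride shift from the adjacent cyclohexyl carbon converts the initially-formed secondary cation into the more stable tertiary cation.
Step 3: A lone pair on the oxygen of H2O attacks the carbocation, forming a new C–O σ-bond and an oxonium ion.
Step 4: Deprotonation of the oxonium oxygen by solvent water yields the neutral alcohol.
Total: 4 elementary steps.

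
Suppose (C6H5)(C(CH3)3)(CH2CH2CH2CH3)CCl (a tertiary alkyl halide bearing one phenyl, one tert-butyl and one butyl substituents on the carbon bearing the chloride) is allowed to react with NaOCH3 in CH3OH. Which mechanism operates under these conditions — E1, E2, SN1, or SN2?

E2

Conditions: a strong base with a tertiary substrate bearing a β-hydrogen.
These conditions are the textbook signature of the E2 pathway.
A strong (often hindered) base removes a β-H in concert with loss of the leaving group — bimolecular elimination.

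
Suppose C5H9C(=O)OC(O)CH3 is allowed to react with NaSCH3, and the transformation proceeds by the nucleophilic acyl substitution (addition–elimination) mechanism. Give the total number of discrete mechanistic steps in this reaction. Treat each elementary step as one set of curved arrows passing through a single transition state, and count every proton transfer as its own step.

Step 1: A lone pair on the S of CH3S⁻ attacks the electrophilic acyl carbon; the π(C=O) electrons move onto oxygen, giving a tetrahedral intermediate.
Step 2: Elimination step: re-formation of the carbonyl π bond drives out CH3CO2⁻, giving the new acyl compound.
Total: 2 elementary steps.

2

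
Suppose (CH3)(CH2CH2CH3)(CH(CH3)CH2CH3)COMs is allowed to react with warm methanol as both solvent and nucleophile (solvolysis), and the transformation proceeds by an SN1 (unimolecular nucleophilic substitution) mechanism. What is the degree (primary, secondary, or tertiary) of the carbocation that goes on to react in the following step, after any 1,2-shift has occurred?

Step 1: The C–O bond breaks with both electrons going to the mesylate; MsO⁻ leaves and a tertiary carbocation remains.
No single 1,2-shift to an adjacent carbon would give a more-substituted cation, so no rearrangement occurs.

tertiary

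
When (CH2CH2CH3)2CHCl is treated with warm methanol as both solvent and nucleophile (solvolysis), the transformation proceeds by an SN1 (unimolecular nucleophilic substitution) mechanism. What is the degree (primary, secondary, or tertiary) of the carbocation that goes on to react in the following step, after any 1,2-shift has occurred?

Step 1: The C–Cl bond breaks with both electrons going to the chloride; Cl⁻ leaves and a secondary carbocation remains.
No single 1,2-shift to an adjacent carbon would give a more-substituted cation, so no rearrangement occurs.

secondary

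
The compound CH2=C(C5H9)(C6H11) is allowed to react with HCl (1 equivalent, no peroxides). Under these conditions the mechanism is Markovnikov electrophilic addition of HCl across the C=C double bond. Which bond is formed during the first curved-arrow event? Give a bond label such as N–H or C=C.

Step 1: Electrophilic addition begins with the π(C=C) electrons forming a bond to the proton of HCl. Following Markovnikov's rule, the resulting cation is tertiary. The H–Cl bond breaks heterolytically, releasing Cl⁻.
The bond formed in this step is the C–H bond.

C–H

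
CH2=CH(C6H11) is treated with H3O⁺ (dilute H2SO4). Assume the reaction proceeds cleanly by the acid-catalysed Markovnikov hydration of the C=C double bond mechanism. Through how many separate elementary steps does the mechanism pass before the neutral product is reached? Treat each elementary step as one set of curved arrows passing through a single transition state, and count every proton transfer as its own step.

Step 1: The π electrons of the C=C bond attack a proton of H3O⁺; Markovnikov addition places the new C–H on the less-substituted alkene carbon, so the positive charge ends up on the more-substituted carbon — a secondary carbocation. H2O is released.
Step 2: Carbocation rearrangement: a 1,2-hydride shift from the adjacent cyclohexyl carbon converts the initially-formed secondary cation into the more stable tertiary cation.
Step 3: Nucleophilic capture of the cation by H2O produces the protonated alcohol (an oxonium ion).
Step 4: H2O removes a proton from the oxonium oxygen, regenerating H3O⁺ and giving the neutral alcohol.
Total: 4 elementary steps.

4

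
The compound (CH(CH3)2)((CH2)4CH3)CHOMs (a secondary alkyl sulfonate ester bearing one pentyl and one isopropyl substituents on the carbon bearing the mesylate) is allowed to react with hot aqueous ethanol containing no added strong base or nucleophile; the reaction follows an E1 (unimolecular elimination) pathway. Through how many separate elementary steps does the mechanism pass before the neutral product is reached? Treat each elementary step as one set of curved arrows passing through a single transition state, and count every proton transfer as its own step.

Step 1: The C–O bond breaks with both electrons going to the mesylate; MsO⁻ leaves and a secondary carbocation remains.
Step 2: A 1,2-hydride shift from the adjacent isopropyl carbon moves the positive charge from the secondary centre to an adjacent carbon, generating a more stable tertiary carbocation.
Step 3: A water (or ethanol) molecule (solvent) deprotonates a β-carbon; as the C–H bond breaks, those electrons form the new alkene π bond.
Total: 3 elementary steps.

3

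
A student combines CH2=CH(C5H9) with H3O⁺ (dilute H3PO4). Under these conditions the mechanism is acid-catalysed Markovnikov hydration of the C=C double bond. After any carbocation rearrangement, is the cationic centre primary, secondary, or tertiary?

Step 1: Protonation of the alkene by H3O⁺: the π bond acts as the nucleophile and picks up H⁺, giving the more stable (Markovnikov) secondary carbocation. H2O is released.
Step 2: A 1,2-hydride shift from the adjacent cyclopentyl carbon moves the positive charge from the secondary centre to an adjacent carbon, generating a more stable tertiary carbocation.
The cation rearranges from secondary to tertiary via a 1,2-hydride shift from the adjacent cyclopentyl carbon; the tertiary cation is what reacts next.

tertiary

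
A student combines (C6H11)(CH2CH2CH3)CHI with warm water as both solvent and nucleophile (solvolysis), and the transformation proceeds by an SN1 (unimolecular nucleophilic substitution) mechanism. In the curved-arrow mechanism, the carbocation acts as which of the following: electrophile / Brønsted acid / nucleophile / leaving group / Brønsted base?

Step 3: Nucleophilic capture: the oxygen of H2O bonds to the cationic carbon, producing an oxonium-ion intermediate.
The carbocation accepts an electron pair into an empty or π* orbital — it is the electrophile.

electrophile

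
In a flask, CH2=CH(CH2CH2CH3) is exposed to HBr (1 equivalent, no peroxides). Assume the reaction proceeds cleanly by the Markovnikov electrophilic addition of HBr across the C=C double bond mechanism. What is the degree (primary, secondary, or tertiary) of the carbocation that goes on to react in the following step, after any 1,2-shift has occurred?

Step 1: The π electrons of the C=C bond attack a proton of HBr; Markovnikov addition places the new C–H on the less-substituted alkene carbon, so the positive charge ends up on the more-substituted carbon — a secondary carbocation. The H–Br bond breaks heterolytically, releasing Br⁻.
No single 1,2-shift to an adjacent carbon would give a more-substituted cation, so no rearrangement occurs.

secondary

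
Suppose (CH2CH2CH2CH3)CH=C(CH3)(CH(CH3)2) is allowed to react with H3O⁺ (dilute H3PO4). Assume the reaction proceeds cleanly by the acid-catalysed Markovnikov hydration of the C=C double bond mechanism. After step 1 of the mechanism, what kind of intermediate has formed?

tertiary carbocation

Step 1: Protonation of the alkene by H3O⁺: the π bond acts as the nucleophile and picks up H⁺, giving the more stable (Markovnikov) tertiary carbocation. H2O is released.
After step 1 the species present is a tertiary carbocation.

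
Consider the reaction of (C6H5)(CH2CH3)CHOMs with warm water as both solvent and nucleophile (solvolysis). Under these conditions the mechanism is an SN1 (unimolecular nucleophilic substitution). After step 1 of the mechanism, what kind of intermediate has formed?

Step 1: Unassisted departure of MsO⁻ (taking the C–O bonding pair) generates a secondary carbocation.
After step 1 the species present is a secondary carbocation.

secondary carbocation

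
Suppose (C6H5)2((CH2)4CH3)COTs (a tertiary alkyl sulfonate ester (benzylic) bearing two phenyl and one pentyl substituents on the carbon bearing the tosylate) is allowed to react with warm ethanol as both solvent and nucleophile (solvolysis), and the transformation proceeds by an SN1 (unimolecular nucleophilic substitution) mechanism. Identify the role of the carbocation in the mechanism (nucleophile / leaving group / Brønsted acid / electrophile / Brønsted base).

Step 2: CH3CH2OH donates an oxygen lone pair into the empty p orbital of the cation, giving a protonated ether (an oxonium ion).
The carbocation accepts an electron pair into an empty or π* orbital — it is the electrophile.

electrophile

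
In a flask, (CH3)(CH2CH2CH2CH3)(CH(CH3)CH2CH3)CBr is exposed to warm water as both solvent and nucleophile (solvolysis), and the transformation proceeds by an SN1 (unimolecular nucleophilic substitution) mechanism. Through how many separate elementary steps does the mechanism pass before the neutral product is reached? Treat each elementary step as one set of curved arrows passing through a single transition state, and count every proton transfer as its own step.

Step 1: Ionisation: the C–Br σ-bond cleaves heterolytically; both bonding electrons depart with Br⁻, leaving a tertiary carbocation at the α-carbon.
(No 1,2-shift: no single shift to an adjacent carbon would give a more stable cation.)
Step 2: A lone pair on the oxygen of H2O attacks the carbocation, forming a new C–O σ-bond and an oxonium ion.
Step 3: Deprotonation of the oxonium oxygen by solvent water yields the neutral alcohol.
Total: 3 elementary steps.

3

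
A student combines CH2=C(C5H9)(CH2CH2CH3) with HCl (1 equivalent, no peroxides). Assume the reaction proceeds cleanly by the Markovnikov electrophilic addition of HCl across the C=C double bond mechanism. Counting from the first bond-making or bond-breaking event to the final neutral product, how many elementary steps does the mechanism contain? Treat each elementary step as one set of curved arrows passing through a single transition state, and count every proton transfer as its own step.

Step 1: Protonation of the alkene by HCl: the π bond acts as the nucleophile and picks up H⁺, giving the more stable (Markovnikov) tertiary carbocation. The H–Cl bond breaks heterolytically, releasing Cl⁻.
(No 1,2-shift: no single shift to an adjacent carbon would give a more stable cation.)
Step 2: The Cl⁻ anion donates a lone pair to the carbocation, forming the new C–Cl σ-bond and giving the neutral alkyl halide.
Total: 2 elementary steps.

2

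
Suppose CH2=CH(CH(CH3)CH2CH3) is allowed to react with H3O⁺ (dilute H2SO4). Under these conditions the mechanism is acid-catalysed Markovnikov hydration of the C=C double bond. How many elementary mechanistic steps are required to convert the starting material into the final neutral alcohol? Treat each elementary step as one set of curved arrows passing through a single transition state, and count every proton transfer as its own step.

4

Step 1: The π electrons of the C=C bond attack a proton of H3O⁺; Markovnikov addition places the new C–H on the less-substituted alkene carbon, so the positive charge ends up on the more-substituted carbon — a secondary carbocation. H2O is released.
Step 2: Carbocation rearrangement: a 1,2-hydride shift from the adjacent sec-butyl carbon converts the initially-formed secondary cation into the more stable tertiary cation.
Step 3: Water acts as the nucleophile: an oxygen lone pair bonds to the cationic carbon, giving an oxonium-ion intermediate.
Step 4: Deprotonation of the oxonium ion by a water molecule delivers the neutral alcohol and regenerates the acid catalyst.
Total: 4 elementary steps.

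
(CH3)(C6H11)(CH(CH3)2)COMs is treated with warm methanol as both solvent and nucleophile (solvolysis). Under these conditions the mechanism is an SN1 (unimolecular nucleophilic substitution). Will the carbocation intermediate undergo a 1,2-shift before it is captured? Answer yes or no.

The first-formed carbocation is tertiary.
No single 1,2-shift to an adjacent carbon would produce a more-substituted cation than the one already present, so no rearrangement occurs.

no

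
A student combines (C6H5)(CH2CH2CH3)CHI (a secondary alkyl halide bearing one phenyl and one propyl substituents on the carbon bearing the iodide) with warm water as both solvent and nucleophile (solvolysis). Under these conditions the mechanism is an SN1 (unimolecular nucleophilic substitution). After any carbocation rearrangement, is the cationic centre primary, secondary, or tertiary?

secondary

Step 1: Rate-determining heterolysis of the C–I bond gives I⁻ and a secondary carbocation.
No single 1,2-shift to an adjacent carbon would give a more-substituted cation, so no rearrangement occurs.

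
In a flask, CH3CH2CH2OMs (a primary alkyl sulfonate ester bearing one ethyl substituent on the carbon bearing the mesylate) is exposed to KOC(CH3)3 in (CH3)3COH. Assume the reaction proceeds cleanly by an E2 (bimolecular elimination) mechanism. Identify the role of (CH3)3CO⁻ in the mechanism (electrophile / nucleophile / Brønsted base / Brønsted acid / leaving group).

Step 1: Concerted anti-periplanar elimination: (CH3)3CO⁻ abstracts a β-H while MsO⁻ leaves, and the C–H electrons become the new C=C π bond — all in a single transition state.
(CH3)3CO⁻ accepts a proton in a proton-transfer step — a Brønsted base.

Brønsted base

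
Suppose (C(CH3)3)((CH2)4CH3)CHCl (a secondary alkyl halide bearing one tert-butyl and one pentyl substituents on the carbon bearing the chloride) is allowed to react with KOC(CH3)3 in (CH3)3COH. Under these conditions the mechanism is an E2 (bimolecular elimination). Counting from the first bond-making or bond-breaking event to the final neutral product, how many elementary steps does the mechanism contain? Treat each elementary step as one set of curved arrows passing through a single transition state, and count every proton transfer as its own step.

Step 1: The strong base (CH3)3CO⁻ removes a β-hydrogen; in the same concerted event the electrons of the breaking C–H bond form the new π(C=C) bond and the C–Cl σ-bond breaks, expelling Cl⁻. Anti-periplanar geometry; one transition state.
Total: 1 elementary step.

1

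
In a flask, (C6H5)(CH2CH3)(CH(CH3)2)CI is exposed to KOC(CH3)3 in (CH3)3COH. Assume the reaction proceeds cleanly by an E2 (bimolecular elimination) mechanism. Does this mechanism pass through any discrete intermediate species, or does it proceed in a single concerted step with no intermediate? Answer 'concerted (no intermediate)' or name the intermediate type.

concerted (no intermediate)

The strong base (CH3)3CO⁻ removes a β-hydrogen; in the same concerted event the electrons of the breaking C–H bond form the new π(C=C) bond and the C–I σ-bond breaks, expelling I⁻. Anti-periplanar geometry; one transition state.
All bond changes occur in one transition state; no discrete intermediate is formed.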